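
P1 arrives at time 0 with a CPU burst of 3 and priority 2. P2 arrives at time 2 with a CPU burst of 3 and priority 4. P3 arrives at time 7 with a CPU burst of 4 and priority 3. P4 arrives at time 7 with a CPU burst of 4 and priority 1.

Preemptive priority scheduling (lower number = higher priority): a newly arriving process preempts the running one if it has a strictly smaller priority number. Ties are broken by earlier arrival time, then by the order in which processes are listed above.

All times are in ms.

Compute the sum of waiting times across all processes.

Timeline: | P1 0-3 | P2 3-6 | idle 6-7 | P4 7-11 | P3 11-15 |
Completion: P1=3  P2=6  P3=15  P4=11
Waiting = turnaround − burst: P1=0, P2=1, P3=4, P4=0
Total waiting = 0 + 1 + 4 + 0 = 5

5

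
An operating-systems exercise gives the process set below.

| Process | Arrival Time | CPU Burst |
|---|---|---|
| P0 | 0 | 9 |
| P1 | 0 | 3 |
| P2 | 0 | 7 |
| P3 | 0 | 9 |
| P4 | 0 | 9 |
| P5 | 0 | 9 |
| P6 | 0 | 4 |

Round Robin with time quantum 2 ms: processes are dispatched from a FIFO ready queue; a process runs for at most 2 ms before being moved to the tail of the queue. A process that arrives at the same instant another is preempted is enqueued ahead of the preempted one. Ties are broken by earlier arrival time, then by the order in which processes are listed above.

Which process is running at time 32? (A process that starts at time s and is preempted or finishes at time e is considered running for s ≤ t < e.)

Schedule: | P0 0-2 | P1 2-4 | P2 4-6 | P3 6-8 | P4 8-10 | P5 10-12 | P6 12-14 | P0 14-16 | P1 16-17 | P2 17-19 | P3 19-21 | P4 21-23 | P5 23-25 | P6 25-27 | P0 27-29 | P2 29-31 | P3 31-33 | P4 33-35 | P5 35-37 | P0 37-39 | P2 39-40 | P3 40-42 | P4 42-44 | P5 44-46 | P0 46-47 | P3 47-48 | P4 48-49 | P5 49-50 |
Completion: P0=47  P1=17  P2=40  P3=48  P4=49  P5=50  P6=27

P3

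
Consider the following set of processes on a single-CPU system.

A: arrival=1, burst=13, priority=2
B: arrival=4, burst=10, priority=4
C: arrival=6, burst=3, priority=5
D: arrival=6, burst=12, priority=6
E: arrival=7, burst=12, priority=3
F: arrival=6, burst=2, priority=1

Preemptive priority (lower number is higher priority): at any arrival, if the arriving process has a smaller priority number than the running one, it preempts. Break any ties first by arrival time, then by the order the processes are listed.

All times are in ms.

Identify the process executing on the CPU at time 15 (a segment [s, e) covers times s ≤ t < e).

Schedule: | idle 0-1 | A 1-6 | F 6-8 | A 8-16 | E 16-28 | B 28-38 | C 38-41 | D 41-53 |
Completion: A=16  B=38  C=41  D=53  E=28  F=8
Turnaround (C−A): A=15  B=34  C=35  D=47  E=21  F=2

A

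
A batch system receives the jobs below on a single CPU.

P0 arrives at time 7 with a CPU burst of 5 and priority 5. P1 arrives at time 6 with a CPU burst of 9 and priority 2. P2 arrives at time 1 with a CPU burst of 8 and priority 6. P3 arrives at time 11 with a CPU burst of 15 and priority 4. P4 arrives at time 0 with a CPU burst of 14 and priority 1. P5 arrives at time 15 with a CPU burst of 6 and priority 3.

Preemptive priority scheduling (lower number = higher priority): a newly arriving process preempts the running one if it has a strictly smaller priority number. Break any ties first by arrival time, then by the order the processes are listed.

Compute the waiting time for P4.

Timeline: | P4 0-14 | P1 14-23 | P5 23-29 | P3 29-44 | P0 44-49 | P2 49-57 |
Completion: P0=49  P1=23  P2=57  P3=44  P4=14  P5=29
Turnaround (C−A): P0=42  P1=17  P2=56  P3=33  P4=14  P5=14
Waiting(P4) = turnaround − burst = 14 − 14 = 0

0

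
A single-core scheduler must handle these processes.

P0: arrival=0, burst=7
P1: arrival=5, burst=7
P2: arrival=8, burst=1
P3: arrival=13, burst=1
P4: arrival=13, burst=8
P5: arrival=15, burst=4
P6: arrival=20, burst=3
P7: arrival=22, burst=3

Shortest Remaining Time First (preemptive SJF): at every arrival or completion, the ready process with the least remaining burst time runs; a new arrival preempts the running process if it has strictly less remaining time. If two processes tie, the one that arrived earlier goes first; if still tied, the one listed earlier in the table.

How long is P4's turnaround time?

21

Gantt: | P0 0-7 | P1 7-8 | P2 8-9 | P1 9-13 | P3 13-14 | P1 14-16 | P5 16-20 | P6 20-23 | P7 23-26 | P4 26-34 |
Completion: P0=7  P1=16  P2=9  P3=14  P4=34  P5=20  P6=23  P7=26
Turnaround(P4) = completion − arrival = 34 − 13 = 21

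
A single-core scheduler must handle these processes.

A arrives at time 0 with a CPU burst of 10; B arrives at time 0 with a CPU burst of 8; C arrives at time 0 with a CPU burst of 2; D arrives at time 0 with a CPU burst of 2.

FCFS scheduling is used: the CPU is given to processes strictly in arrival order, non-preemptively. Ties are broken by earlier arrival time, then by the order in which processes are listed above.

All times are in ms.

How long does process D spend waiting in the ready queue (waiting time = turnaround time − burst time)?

20

Timeline: | A 0-10 | B 10-18 | C 18-20 | D 20-22 |
Completion: A=10  B=18  C=20  D=22
Turnaround (C−A): A=10  B=18  C=20  D=22
Waiting(D) = turnaround − burst = 22 − 2 = 20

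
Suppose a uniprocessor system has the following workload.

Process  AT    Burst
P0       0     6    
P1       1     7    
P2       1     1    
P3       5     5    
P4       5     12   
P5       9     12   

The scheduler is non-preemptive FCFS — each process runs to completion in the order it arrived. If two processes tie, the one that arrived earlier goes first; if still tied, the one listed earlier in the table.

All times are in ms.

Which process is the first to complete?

Timeline: | P0 0-6 | P1 6-13 | P2 13-14 | P3 14-19 | P4 19-31 | P5 31-43 |
Completion: P0=6  P1=13  P2=14  P3=19  P4=31  P5=43
Finish order: P0 → P1 → P2 → P3 → P4 → P5

P0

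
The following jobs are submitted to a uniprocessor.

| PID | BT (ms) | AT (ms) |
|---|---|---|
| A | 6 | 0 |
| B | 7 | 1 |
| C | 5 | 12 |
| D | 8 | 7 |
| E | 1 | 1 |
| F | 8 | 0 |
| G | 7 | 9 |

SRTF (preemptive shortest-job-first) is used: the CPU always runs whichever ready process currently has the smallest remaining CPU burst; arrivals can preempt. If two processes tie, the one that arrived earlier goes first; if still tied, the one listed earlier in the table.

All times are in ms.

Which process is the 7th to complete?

Gantt: | A 0-1 | E 1-2 | A 2-7 | B 7-14 | C 14-19 | G 19-26 | F 26-34 | D 34-42 |
Completion: A=7  B=14  C=19  D=42  E=2  F=34  G=26
Turnaround (C−A): A=7  B=13  C=7  D=35  E=1  F=34  G=17
Finish order: E → A → B → C → G → F → D

D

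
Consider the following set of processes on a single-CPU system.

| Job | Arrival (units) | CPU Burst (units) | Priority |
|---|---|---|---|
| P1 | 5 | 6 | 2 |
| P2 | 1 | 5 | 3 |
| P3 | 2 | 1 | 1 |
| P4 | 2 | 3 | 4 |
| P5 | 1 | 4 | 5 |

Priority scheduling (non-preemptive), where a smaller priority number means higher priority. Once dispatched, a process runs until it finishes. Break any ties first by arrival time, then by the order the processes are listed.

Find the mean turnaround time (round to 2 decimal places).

Schedule: | idle 0-1 | P2 1-6 | P3 6-7 | P1 7-13 | P4 13-16 | P5 16-20 |
Completion: P1=13  P2=6  P3=7  P4=16  P5=20
Turnaround times: P1=8, P2=5, P3=5, P4=14, P5=19
Average turnaround = (8+5+5+14+19) / 5 = 51/5 = 10.20

10.20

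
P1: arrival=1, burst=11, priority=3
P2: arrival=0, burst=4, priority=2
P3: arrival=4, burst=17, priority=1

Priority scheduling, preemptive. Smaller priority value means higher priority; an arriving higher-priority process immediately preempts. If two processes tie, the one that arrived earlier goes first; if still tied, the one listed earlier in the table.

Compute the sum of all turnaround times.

Gantt: | P2 0-4 | P3 4-21 | P1 21-32 |
Completion: P1=32  P2=4  P3=21
Turnaround (C−A): P1=31  P2=4  P3=17
Turnaround = completion − arrival: P1=31, P2=4, P3=17
Total turnaround = 31 + 4 + 17 = 52

52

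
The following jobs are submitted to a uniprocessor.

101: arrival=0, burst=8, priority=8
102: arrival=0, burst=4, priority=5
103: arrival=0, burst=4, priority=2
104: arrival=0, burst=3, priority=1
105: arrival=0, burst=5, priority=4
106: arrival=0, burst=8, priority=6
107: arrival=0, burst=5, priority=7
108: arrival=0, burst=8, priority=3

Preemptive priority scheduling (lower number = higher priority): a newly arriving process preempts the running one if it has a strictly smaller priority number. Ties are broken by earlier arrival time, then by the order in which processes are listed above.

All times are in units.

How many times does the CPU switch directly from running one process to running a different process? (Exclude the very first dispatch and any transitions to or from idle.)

Gantt: | 104 0-3 | 103 3-7 | 108 7-15 | 105 15-20 | 102 20-24 | 106 24-32 | 107 32-37 | 101 37-45 |
Completion: 101=45  102=24  103=7  104=3  105=20  106=32  107=37  108=15
Turnaround (C−A): 101=45  102=24  103=7  104=3  105=20  106=32  107=37  108=15

7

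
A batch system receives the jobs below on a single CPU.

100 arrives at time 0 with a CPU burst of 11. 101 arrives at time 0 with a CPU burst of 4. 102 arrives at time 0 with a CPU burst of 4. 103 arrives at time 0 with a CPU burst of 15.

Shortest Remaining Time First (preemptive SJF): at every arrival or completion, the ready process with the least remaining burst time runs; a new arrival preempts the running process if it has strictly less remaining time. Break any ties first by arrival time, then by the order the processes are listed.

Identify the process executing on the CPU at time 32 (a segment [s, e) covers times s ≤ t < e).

Timeline: | 101 0-4 | 102 4-8 | 100 8-19 | 103 19-34 |
Completion: 100=19  101=4  102=8  103=34
Turnaround (C−A): 100=19  101=4  102=8  103=34

103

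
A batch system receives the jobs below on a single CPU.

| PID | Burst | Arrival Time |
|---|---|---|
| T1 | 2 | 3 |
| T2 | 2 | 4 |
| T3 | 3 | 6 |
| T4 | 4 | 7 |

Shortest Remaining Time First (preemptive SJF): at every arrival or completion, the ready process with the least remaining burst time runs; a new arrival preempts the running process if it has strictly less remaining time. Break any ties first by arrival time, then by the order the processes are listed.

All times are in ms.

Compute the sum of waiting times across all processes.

Timeline: | idle 0-3 | T1 3-5 | T2 5-7 | T3 7-10 | T4 10-14 |
Completion: T1=5  T2=7  T3=10  T4=14
Turnaround (C−A): T1=2  T2=3  T3=4  T4=7
Waiting = turnaround − burst: T1=0, T2=1, T3=1, T4=3
Total waiting = 0 + 1 + 1 + 3 = 5

5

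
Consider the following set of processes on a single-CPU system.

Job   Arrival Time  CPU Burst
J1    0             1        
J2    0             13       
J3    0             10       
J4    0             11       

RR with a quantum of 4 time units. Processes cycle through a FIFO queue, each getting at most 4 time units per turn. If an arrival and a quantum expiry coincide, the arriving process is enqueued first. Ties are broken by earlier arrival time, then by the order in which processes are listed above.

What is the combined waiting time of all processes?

66

Schedule: | J1 0-1 | J2 1-5 | J3 5-9 | J4 9-13 | J2 13-17 | J3 17-21 | J4 21-25 | J2 25-29 | J3 29-31 | J4 31-34 | J2 34-35 |
Completion: J1=1  J2=35  J3=31  J4=34
Turnaround (C−A): J1=1  J2=35  J3=31  J4=34
Waiting = turnaround − burst: J1=0, J2=22, J3=21, J4=23
Total waiting = 0 + 22 + 21 + 23 = 66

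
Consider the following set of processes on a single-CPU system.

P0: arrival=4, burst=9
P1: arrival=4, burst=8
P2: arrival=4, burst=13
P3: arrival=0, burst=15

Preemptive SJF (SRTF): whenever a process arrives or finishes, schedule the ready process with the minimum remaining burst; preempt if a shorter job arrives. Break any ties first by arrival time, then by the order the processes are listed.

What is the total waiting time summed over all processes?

53

Schedule: | P3 0-4 | P1 4-12 | P0 12-21 | P3 21-32 | P2 32-45 |
Completion: P0=21  P1=12  P2=45  P3=32
Turnaround (C−A): P0=17  P1=8  P2=41  P3=32
Waiting = turnaround − burst: P0=8, P1=0, P2=28, P3=17
Total waiting = 8 + 0 + 28 + 17 = 53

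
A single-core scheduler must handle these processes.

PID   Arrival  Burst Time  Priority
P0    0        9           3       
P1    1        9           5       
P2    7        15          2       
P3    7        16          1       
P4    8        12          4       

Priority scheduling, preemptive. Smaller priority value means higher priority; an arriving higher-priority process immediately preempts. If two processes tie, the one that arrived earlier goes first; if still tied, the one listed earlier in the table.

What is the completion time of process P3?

23

Schedule: | P0 0-7 | P3 7-23 | P2 23-38 | P0 38-40 | P4 40-52 | P1 52-61 |
Completion: P0=40  P1=61  P2=38  P3=23  P4=52
Turnaround (C−A): P0=40  P1=60  P2=31  P3=16  P4=44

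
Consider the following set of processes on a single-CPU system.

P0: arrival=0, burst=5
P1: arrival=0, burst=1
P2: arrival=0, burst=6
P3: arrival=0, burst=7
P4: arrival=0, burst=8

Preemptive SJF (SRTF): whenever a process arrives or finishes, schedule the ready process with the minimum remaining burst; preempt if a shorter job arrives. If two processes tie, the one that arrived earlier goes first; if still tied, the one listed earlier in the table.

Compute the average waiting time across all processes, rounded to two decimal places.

Timeline: | P1 0-1 | P0 1-6 | P2 6-12 | P3 12-19 | P4 19-27 |
Completion: P0=6  P1=1  P2=12  P3=19  P4=27
Turnaround (C−A): P0=6  P1=1  P2=12  P3=19  P4=27
Waiting times: P0=1, P1=0, P2=6, P3=12, P4=19
Average waiting = (1+0+6+12+19) / 5 = 38/5 = 7.60

7.60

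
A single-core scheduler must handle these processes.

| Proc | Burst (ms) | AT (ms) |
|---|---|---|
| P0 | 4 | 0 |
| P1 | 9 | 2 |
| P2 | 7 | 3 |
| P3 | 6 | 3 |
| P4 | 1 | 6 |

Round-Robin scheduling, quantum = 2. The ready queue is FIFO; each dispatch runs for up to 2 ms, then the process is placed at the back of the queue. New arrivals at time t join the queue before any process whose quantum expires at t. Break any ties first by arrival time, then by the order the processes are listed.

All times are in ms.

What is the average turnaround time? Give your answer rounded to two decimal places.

16.20

Schedule: | P0 0-2 | P1 2-4 | P0 4-6 | P2 6-8 | P3 8-10 | P1 10-12 | P4 12-13 | P2 13-15 | P3 15-17 | P1 17-19 | P2 19-21 | P3 21-23 | P1 23-25 | P2 25-26 | P1 26-27 |
Completion: P0=6  P1=27  P2=26  P3=23  P4=13
Turnaround times: P0=6, P1=25, P2=23, P3=20, P4=7
Average turnaround = (6+25+23+20+7) / 5 = 81/5 = 16.20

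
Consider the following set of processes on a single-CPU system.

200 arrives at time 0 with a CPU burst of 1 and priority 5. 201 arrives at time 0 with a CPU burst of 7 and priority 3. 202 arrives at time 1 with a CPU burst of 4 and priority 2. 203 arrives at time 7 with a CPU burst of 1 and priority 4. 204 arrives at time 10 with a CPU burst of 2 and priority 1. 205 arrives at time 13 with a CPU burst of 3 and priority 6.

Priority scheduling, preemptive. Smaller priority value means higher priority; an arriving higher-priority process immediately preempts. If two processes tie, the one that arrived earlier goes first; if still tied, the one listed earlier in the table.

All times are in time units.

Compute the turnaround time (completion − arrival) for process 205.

5

Timeline: | 201 0-1 | 202 1-5 | 201 5-10 | 204 10-12 | 201 12-13 | 203 13-14 | 200 14-15 | 205 15-18 |
Completion: 200=15  201=13  202=5  203=14  204=12  205=18
Turnaround (C−A): 200=15  201=13  202=4  203=7  204=2  205=5
Turnaround(205) = completion − arrival = 18 − 13 = 5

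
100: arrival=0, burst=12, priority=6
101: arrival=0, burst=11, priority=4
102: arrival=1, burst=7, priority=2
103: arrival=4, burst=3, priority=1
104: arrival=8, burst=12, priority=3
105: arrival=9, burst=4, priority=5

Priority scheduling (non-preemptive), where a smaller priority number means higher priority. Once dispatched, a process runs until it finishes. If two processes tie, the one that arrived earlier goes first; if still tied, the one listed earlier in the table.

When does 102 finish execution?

21

Timeline: | 101 0-11 | 103 11-14 | 102 14-21 | 104 21-33 | 105 33-37 | 100 37-49 |
Completion: 100=49  101=11  102=21  103=14  104=33  105=37
Turnaround (C−A): 100=49  101=11  102=20  103=10  104=25  105=28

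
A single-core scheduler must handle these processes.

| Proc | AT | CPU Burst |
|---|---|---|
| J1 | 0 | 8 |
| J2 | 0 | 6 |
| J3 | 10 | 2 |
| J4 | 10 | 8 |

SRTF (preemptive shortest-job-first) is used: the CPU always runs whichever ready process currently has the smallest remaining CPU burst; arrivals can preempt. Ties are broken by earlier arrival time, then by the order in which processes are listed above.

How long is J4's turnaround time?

Timeline: | J2 0-6 | J1 6-10 | J3 10-12 | J1 12-16 | J4 16-24 |
Completion: J1=16  J2=6  J3=12  J4=24
Turnaround(J4) = completion − arrival = 24 − 10 = 14

14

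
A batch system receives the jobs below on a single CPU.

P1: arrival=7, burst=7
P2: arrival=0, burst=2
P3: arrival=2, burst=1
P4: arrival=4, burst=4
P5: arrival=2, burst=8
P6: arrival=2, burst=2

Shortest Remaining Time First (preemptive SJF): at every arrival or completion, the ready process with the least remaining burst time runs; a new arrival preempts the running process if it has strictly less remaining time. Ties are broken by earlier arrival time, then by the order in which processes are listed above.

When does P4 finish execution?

Schedule: | P2 0-2 | P3 2-3 | P6 3-5 | P4 5-9 | P1 9-16 | P5 16-24 |
Completion: P1=16  P2=2  P3=3  P4=9  P5=24  P6=5
Turnaround (C−A): P1=9  P2=2  P3=1  P4=5  P5=22  P6=3

9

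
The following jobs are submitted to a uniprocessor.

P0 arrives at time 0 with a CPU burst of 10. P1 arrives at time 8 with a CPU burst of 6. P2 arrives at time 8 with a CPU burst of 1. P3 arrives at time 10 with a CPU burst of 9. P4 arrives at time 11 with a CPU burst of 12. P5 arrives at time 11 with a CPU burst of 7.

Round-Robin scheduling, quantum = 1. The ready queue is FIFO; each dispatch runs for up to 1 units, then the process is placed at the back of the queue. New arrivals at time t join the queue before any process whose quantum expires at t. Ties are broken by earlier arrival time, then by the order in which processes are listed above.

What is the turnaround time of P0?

16

Timeline: | P0 0-8 | P1 8-9 | P2 9-10 | P0 10-11 | P1 11-12 | P3 12-13 | P4 13-14 | P5 14-15 | P0 15-16 | P1 16-17 | P3 17-18 | P4 18-19 | P5 19-20 | P1 20-21 | P3 21-22 | P4 22-23 | P5 23-24 | P1 24-25 | P3 25-26 | P4 26-27 | P5 27-28 | P1 28-29 | P3 29-30 | P4 30-31 | P5 31-32 | P3 32-33 | P4 33-34 | P5 34-35 | P3 35-36 | P4 36-37 | P5 37-38 | P3 38-39 | P4 39-40 | P3 40-41 | P4 41-45 |
Completion: P0=16  P1=29  P2=10  P3=41  P4=45  P5=38
Turnaround (C−A): P0=16  P1=21  P2=2  P3=31  P4=34  P5=27
Turnaround(P0) = completion − arrival = 16 − 0 = 16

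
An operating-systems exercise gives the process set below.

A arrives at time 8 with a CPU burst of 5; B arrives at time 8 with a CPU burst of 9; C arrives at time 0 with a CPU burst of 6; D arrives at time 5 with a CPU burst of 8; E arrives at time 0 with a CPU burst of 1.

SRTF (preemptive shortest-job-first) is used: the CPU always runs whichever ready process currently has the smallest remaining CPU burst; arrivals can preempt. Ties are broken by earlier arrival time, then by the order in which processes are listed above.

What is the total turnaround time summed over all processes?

49

Timeline: | E 0-1 | C 1-7 | D 7-8 | A 8-13 | D 13-20 | B 20-29 |
Completion: A=13  B=29  C=7  D=20  E=1
Turnaround = completion − arrival: A=5, B=21, C=7, D=15, E=1
Total turnaround = 5 + 21 + 7 + 15 + 1 = 49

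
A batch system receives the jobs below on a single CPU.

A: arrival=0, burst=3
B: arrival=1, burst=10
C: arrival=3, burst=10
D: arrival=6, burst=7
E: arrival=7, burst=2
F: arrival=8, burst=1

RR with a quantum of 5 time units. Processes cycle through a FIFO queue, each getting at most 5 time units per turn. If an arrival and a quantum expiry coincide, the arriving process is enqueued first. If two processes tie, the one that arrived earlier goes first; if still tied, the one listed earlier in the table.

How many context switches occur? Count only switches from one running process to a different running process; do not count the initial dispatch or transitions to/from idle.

8

Timeline: | A 0-3 | B 3-8 | C 8-13 | D 13-18 | E 18-20 | F 20-21 | B 21-26 | C 26-31 | D 31-33 |
Completion: A=3  B=26  C=31  D=33  E=20  F=21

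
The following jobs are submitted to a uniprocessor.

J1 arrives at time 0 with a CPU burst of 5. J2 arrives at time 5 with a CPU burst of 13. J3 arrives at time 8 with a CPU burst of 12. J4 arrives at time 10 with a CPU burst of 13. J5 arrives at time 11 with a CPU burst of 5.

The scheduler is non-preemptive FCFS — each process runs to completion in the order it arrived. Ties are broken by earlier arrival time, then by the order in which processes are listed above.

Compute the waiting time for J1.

Schedule: | J1 0-5 | J2 5-18 | J3 18-30 | J4 30-43 | J5 43-48 |
Completion: J1=5  J2=18  J3=30  J4=43  J5=48
Turnaround (C−A): J1=5  J2=13  J3=22  J4=33  J5=37
Waiting(J1) = turnaround − burst = 5 − 5 = 0

0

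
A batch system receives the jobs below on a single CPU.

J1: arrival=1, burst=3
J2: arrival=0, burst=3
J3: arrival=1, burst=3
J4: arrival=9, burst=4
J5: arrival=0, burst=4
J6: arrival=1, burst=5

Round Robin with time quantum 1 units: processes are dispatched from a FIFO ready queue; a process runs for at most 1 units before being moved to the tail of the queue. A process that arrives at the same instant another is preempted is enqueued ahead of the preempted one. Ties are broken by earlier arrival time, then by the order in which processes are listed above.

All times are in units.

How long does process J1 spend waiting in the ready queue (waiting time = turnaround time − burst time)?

9

Timeline: | J2 0-1 | J5 1-2 | J1 2-3 | J3 3-4 | J6 4-5 | J2 5-6 | J5 6-7 | J1 7-8 | J3 8-9 | J6 9-10 | J2 10-11 | J5 11-12 | J1 12-13 | J4 13-14 | J3 14-15 | J6 15-16 | J5 16-17 | J4 17-18 | J6 18-19 | J4 19-20 | J6 20-21 | J4 21-22 |
Completion: J1=13  J2=11  J3=15  J4=22  J5=17  J6=21
Turnaround (C−A): J1=12  J2=11  J3=14  J4=13  J5=17  J6=20
Waiting(J1) = turnaround − burst = 12 − 3 = 9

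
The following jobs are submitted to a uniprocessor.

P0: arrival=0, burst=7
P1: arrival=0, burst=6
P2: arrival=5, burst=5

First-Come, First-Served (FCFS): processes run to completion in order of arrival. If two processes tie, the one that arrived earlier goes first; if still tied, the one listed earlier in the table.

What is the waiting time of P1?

7

Gantt: | P0 0-7 | P1 7-13 | P2 13-18 |
Completion: P0=7  P1=13  P2=18
Waiting(P1) = turnaround − burst = 13 − 6 = 7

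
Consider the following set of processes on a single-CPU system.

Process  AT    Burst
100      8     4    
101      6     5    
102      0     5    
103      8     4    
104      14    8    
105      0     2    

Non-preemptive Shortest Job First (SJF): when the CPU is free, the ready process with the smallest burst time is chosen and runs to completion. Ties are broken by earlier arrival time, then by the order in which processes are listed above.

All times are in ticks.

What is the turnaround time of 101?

Gantt: | 105 0-2 | 102 2-7 | 101 7-12 | 100 12-16 | 103 16-20 | 104 20-28 |
Completion: 100=16  101=12  102=7  103=20  104=28  105=2
Turnaround (C−A): 100=8  101=6  102=7  103=12  104=14  105=2
Turnaround(101) = completion − arrival = 12 − 6 = 6

6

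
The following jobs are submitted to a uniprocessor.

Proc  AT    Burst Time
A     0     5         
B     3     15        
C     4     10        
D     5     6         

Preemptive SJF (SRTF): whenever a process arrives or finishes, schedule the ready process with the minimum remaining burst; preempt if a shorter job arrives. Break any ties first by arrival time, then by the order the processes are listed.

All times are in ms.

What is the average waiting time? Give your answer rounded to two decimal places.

6.25

Timeline: | A 0-5 | D 5-11 | C 11-21 | B 21-36 |
Completion: A=5  B=36  C=21  D=11
Waiting times: A=0, B=18, C=7, D=0
Average waiting = (0+18+7+0) / 4 = 25/4 = 6.25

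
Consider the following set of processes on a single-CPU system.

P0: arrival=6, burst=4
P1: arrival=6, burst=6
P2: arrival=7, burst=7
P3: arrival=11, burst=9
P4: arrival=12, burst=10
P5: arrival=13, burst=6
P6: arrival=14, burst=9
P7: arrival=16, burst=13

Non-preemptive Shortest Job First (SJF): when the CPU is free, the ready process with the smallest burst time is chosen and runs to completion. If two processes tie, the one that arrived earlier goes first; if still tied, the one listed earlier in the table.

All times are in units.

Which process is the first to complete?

Gantt: | idle 0-6 | P0 6-10 | P1 10-16 | P5 16-22 | P2 22-29 | P3 29-38 | P6 38-47 | P4 47-57 | P7 57-70 |
Completion: P0=10  P1=16  P2=29  P3=38  P4=57  P5=22  P6=47  P7=70
Finish order: P0 → P1 → P5 → P2 → P3 → P6 → P4 → P7

P0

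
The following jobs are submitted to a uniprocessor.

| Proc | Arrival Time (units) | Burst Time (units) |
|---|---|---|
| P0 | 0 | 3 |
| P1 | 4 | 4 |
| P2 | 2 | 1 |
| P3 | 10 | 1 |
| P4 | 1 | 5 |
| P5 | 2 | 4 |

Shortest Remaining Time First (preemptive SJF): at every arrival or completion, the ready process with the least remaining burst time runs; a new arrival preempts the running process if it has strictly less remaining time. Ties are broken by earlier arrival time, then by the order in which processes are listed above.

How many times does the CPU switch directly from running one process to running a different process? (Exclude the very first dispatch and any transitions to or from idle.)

6

Gantt: | P0 0-3 | P2 3-4 | P5 4-8 | P1 8-10 | P3 10-11 | P1 11-13 | P4 13-18 |
Completion: P0=3  P1=13  P2=4  P3=11  P4=18  P5=8
Turnaround (C−A): P0=3  P1=9  P2=2  P3=1  P4=17  P5=6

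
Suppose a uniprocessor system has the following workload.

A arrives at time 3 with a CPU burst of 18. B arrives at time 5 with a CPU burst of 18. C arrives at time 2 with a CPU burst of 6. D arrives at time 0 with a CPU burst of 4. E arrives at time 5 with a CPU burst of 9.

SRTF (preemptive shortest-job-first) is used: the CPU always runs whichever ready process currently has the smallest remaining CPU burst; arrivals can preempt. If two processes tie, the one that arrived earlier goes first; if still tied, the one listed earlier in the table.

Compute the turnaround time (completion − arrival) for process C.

Schedule: | D 0-4 | C 4-10 | E 10-19 | A 19-37 | B 37-55 |
Completion: A=37  B=55  C=10  D=4  E=19
Turnaround(C) = completion − arrival = 10 − 2 = 8

8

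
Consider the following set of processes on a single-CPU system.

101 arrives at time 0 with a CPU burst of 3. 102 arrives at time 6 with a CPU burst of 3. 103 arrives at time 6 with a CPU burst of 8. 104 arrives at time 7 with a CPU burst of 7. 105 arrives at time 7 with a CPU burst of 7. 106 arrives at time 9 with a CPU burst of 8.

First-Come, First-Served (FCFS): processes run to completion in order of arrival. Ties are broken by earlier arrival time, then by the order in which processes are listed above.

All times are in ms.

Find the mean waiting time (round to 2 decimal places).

8.67

Gantt: | 101 0-3 | idle 3-6 | 102 6-9 | 103 9-17 | 104 17-24 | 105 24-31 | 106 31-39 |
Completion: 101=3  102=9  103=17  104=24  105=31  106=39
Turnaround (C−A): 101=3  102=3  103=11  104=17  105=24  106=30
Waiting times: 101=0, 102=0, 103=3, 104=10, 105=17, 106=22
Average waiting = (0+0+3+10+17+22) / 6 = 52/6 = 8.67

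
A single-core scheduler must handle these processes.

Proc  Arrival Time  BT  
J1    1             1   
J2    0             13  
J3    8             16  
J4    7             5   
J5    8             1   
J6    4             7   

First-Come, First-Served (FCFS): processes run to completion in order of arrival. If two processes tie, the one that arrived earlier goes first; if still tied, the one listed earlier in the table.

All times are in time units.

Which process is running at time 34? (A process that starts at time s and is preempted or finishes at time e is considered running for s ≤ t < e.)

J3

Gantt: | J2 0-13 | J1 13-14 | J6 14-21 | J4 21-26 | J3 26-42 | J5 42-43 |
Completion: J1=14  J2=13  J3=42  J4=26  J5=43  J6=21
Turnaround (C−A): J1=13  J2=13  J3=34  J4=19  J5=35  J6=17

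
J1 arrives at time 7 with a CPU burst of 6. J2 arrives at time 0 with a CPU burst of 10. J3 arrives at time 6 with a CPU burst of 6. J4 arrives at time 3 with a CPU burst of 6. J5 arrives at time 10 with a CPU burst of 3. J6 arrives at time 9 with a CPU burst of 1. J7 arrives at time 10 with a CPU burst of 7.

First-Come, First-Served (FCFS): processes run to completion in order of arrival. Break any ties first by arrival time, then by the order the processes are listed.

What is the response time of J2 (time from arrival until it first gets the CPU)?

Gantt: | J2 0-10 | J4 10-16 | J3 16-22 | J1 22-28 | J6 28-29 | J5 29-32 | J7 32-39 |
Completion: J1=28  J2=10  J3=22  J4=16  J5=32  J6=29  J7=39
Turnaround (C−A): J1=21  J2=10  J3=16  J4=13  J5=22  J6=20  J7=29
Response(J2) = first start − arrival = 0 − 0 = 0

0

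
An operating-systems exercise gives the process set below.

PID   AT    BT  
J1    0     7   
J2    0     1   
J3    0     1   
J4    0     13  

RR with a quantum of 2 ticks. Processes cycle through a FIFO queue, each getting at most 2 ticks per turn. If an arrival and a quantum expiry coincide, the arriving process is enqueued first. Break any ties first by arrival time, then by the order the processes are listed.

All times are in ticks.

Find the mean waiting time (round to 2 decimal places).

5.50

Schedule: | J1 0-2 | J2 2-3 | J3 3-4 | J4 4-6 | J1 6-8 | J4 8-10 | J1 10-12 | J4 12-14 | J1 14-15 | J4 15-22 |
Completion: J1=15  J2=3  J3=4  J4=22
Waiting times: J1=8, J2=2, J3=3, J4=9
Average waiting = (8+2+3+9) / 4 = 22/4 = 5.50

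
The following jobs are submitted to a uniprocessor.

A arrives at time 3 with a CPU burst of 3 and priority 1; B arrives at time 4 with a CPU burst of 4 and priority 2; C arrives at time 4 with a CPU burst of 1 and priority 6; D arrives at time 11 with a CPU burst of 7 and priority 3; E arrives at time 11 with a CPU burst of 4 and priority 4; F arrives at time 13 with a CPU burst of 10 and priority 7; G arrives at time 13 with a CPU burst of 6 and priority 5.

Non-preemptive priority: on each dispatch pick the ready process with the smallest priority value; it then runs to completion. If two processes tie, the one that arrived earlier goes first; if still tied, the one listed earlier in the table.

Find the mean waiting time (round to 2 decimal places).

5.57

Gantt: | idle 0-3 | A 3-6 | B 6-10 | C 10-11 | D 11-18 | E 18-22 | G 22-28 | F 28-38 |
Completion: A=6  B=10  C=11  D=18  E=22  F=38  G=28
Turnaround (C−A): A=3  B=6  C=7  D=7  E=11  F=25  G=15
Waiting times: A=0, B=2, C=6, D=0, E=7, F=15, G=9
Average waiting = (0+2+6+0+7+15+9) / 7 = 39/7 = 5.57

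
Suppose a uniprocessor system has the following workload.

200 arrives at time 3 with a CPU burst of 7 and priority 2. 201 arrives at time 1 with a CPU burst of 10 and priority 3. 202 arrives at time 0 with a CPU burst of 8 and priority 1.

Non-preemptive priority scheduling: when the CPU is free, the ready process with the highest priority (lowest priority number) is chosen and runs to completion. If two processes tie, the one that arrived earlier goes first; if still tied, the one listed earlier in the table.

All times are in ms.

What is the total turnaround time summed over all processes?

44

Timeline: | 202 0-8 | 200 8-15 | 201 15-25 |
Completion: 200=15  201=25  202=8
Turnaround (C−A): 200=12  201=24  202=8
Turnaround = completion − arrival: 200=12, 201=24, 202=8
Total turnaround = 12 + 24 + 8 = 44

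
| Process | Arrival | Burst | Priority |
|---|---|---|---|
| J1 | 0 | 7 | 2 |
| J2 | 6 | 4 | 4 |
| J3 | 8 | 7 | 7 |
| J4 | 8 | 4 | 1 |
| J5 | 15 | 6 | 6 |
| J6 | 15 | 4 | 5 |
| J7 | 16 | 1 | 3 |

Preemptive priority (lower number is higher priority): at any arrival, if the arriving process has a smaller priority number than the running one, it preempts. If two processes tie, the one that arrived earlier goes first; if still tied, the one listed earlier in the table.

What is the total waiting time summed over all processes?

Timeline: | J1 0-7 | J2 7-8 | J4 8-12 | J2 12-15 | J6 15-16 | J7 16-17 | J6 17-20 | J5 20-26 | J3 26-33 |
Completion: J1=7  J2=15  J3=33  J4=12  J5=26  J6=20  J7=17
Turnaround (C−A): J1=7  J2=9  J3=25  J4=4  J5=11  J6=5  J7=1
Waiting = turnaround − burst: J1=0, J2=5, J3=18, J4=0, J5=5, J6=1, J7=0
Total waiting = 0 + 5 + 18 + 0 + 5 + 1 + 0 = 29

29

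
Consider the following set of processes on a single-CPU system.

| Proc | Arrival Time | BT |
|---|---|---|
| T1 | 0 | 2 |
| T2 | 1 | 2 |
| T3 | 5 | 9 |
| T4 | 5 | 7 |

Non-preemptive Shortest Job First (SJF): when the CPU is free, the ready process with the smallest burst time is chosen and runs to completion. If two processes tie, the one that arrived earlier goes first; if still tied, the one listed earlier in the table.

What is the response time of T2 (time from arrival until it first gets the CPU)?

Schedule: | T1 0-2 | T2 2-4 | idle 4-5 | T4 5-12 | T3 12-21 |
Completion: T1=2  T2=4  T3=21  T4=12
Response(T2) = first start − arrival = 2 − 1 = 1

1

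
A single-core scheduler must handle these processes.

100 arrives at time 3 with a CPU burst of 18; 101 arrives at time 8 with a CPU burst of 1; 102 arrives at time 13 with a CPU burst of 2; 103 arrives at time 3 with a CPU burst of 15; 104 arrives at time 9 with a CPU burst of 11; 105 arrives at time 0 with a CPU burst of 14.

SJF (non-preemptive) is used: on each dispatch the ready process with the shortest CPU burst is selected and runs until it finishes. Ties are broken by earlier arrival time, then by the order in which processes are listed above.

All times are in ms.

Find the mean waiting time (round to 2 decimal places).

Timeline: | 105 0-14 | 101 14-15 | 102 15-17 | 104 17-28 | 103 28-43 | 100 43-61 |
Completion: 100=61  101=15  102=17  103=43  104=28  105=14
Turnaround (C−A): 100=58  101=7  102=4  103=40  104=19  105=14
Waiting times: 100=40, 101=6, 102=2, 103=25, 104=8, 105=0
Average waiting = (40+6+2+25+8+0) / 6 = 81/6 = 13.50

13.50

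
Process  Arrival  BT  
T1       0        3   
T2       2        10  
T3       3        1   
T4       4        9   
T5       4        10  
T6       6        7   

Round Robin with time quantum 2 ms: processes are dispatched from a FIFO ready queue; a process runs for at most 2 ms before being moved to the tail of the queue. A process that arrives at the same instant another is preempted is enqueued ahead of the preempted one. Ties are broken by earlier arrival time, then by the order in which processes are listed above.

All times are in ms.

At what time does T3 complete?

6

Gantt: | T1 0-2 | T2 2-4 | T1 4-5 | T3 5-6 | T4 6-8 | T5 8-10 | T2 10-12 | T6 12-14 | T4 14-16 | T5 16-18 | T2 18-20 | T6 20-22 | T4 22-24 | T5 24-26 | T2 26-28 | T6 28-30 | T4 30-32 | T5 32-34 | T2 34-36 | T6 36-37 | T4 37-38 | T5 38-40 |
Completion: T1=5  T2=36  T3=6  T4=38  T5=40  T6=37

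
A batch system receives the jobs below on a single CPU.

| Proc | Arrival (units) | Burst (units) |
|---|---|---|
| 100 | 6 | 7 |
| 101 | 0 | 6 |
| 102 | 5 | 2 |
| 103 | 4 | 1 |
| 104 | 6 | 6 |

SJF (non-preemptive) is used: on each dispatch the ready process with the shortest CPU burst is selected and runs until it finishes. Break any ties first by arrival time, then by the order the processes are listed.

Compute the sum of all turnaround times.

Schedule: | 101 0-6 | 103 6-7 | 102 7-9 | 104 9-15 | 100 15-22 |
Completion: 100=22  101=6  102=9  103=7  104=15
Turnaround (C−A): 100=16  101=6  102=4  103=3  104=9
Turnaround = completion − arrival: 100=16, 101=6, 102=4, 103=3, 104=9
Total turnaround = 16 + 6 + 4 + 3 + 9 = 38

38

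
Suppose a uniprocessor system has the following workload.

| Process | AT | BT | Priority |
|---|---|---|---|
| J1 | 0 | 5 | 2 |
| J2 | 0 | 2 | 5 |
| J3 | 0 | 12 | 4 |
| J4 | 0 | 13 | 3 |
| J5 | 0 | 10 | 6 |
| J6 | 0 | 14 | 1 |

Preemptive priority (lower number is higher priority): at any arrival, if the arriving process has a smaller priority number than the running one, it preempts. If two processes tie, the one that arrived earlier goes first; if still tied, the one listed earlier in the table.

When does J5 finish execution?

Timeline: | J6 0-14 | J1 14-19 | J4 19-32 | J3 32-44 | J2 44-46 | J5 46-56 |
Completion: J1=19  J2=46  J3=44  J4=32  J5=56  J6=14
Turnaround (C−A): J1=19  J2=46  J3=44  J4=32  J5=56  J6=14

56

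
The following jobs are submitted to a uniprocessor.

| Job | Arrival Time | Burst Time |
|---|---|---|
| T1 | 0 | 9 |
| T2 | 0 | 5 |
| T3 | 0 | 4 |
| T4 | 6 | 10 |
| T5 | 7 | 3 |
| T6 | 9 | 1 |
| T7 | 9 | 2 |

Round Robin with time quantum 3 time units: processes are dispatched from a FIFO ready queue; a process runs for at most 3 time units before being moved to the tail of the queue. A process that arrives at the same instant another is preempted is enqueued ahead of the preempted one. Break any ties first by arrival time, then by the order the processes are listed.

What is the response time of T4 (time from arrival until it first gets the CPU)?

6

Schedule: | T1 0-3 | T2 3-6 | T3 6-9 | T1 9-12 | T4 12-15 | T2 15-17 | T5 17-20 | T6 20-21 | T7 21-23 | T3 23-24 | T1 24-27 | T4 27-34 |
Completion: T1=27  T2=17  T3=24  T4=34  T5=20  T6=21  T7=23
Response(T4) = first start − arrival = 12 − 6 = 6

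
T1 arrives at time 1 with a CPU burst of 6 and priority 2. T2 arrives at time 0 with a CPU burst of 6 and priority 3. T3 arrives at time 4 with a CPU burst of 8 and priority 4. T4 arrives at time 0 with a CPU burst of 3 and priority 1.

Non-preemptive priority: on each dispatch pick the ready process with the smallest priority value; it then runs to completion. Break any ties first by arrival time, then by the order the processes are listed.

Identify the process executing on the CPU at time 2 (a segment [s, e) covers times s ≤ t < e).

T4

Schedule: | T4 0-3 | T1 3-9 | T2 9-15 | T3 15-23 |
Completion: T1=9  T2=15  T3=23  T4=3
Turnaround (C−A): T1=8  T2=15  T3=19  T4=3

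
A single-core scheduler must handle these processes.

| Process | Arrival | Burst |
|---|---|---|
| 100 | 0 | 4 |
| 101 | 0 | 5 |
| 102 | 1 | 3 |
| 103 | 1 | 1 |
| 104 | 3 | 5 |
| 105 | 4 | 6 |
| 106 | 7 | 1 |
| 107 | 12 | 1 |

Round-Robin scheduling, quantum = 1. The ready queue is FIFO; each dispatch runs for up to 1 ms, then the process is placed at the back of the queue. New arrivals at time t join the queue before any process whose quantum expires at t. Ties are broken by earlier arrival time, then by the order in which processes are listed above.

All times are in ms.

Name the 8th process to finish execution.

105

Gantt: | 100 0-1 | 101 1-2 | 102 2-3 | 103 3-4 | 100 4-5 | 101 5-6 | 104 6-7 | 102 7-8 | 105 8-9 | 100 9-10 | 101 10-11 | 106 11-12 | 104 12-13 | 102 13-14 | 105 14-15 | 100 15-16 | 101 16-17 | 107 17-18 | 104 18-19 | 105 19-20 | 101 20-21 | 104 21-22 | 105 22-23 | 104 23-24 | 105 24-26 |
Completion: 100=16  101=21  102=14  103=4  104=24  105=26  106=12  107=18
Turnaround (C−A): 100=16  101=21  102=13  103=3  104=21  105=22  106=5  107=6
Finish order: 103 → 106 → 102 → 100 → 107 → 101 → 104 → 105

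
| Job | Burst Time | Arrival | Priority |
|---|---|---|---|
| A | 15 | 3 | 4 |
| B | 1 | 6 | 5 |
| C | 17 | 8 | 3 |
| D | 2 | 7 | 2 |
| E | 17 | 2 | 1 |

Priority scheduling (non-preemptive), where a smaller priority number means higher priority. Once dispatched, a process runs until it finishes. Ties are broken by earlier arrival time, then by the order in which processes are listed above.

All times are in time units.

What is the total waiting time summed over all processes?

107

Schedule: | idle 0-2 | E 2-19 | D 19-21 | C 21-38 | A 38-53 | B 53-54 |
Completion: A=53  B=54  C=38  D=21  E=19
Turnaround (C−A): A=50  B=48  C=30  D=14  E=17
Waiting = turnaround − burst: A=35, B=47, C=13, D=12, E=0
Total waiting = 35 + 47 + 13 + 12 + 0 = 107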